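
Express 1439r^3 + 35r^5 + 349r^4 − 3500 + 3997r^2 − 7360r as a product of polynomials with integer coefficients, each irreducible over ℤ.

(5r + 2)(7r − 10)(r + 7)(r^2 + 4r + 25)

By the rational root theorem, r = −2/5 is a root, giving the factor (5r + 2) and quotient 7r^4 + 67r^3 + 261r^2 + 695r − 1750.
Then r = −7 is a root, so (r + 7) is a factor; dividing leaves 7r^3 + 18r^2 + 135r − 250.
Next, r = 10/7 is a root, so (7r − 10) is a factor; dividing leaves r^2 + 4r + 25.
The quadratic r^2 + 4r + 25 has discriminant −84 < 0 and is irreducible over ℤ.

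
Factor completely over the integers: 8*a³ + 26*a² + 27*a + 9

(2*a + 3)*(4*a + 3)*(a + 1)

Testing divisors of the constant over divisors of the leading coefficient, a = -3/4 is a root, giving the factor (4*a + 3) and quotient 2*a² + 5*a + 3.
The remaining quadratic factors as (2*a + 3)(a + 1).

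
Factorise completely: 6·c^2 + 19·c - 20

Need a pair with product 6·(-20) = -120 and sum 19: that's 24 and -5.
Split the middle term: 6·c^2 + 24·c - 5·c - 20 = 6·c·(c + 4) - 5·(c + 4).

(6·c - 5)·(c + 4)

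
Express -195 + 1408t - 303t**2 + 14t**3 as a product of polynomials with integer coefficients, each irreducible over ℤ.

(2t - 13)(7t - 1)(t - 15)

By the rational root theorem, t = 13/2 is a root, giving the factor (2t - 13) and quotient 7t**2 - 106t + 15.
The remaining quadratic factors as (7t - 1)(t - 15).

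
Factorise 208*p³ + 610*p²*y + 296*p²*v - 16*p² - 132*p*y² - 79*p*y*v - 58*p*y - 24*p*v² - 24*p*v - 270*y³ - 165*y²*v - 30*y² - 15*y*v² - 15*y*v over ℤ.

Group: 2*p*(104*p² - 7*p*y - 8*p*v - 8*p - 45*y² - 5*y*v - 5*y) + (6*y + 3*v)*(104*p² - 7*p*y - 8*p*v - 8*p - 45*y² - 5*y*v - 5*y); both groups contain (104*p² - 7*p*y - 8*p*v - 8*p - 45*y² - 5*y*v - 5*y), so (2*p + 6*y + 3*v) is a factor with cofactor 104*p² - 7*p*y - 8*p*v - 8*p - 45*y² - 5*y*v - 5*y.
The cofactor groups again: 104*p² - 7*p*y - 8*p*v - 8*p - 45*y² - 5*y*v - 5*y = 13*p*(8*p + 5*y) + (-9*y - v - 1)*(8*p + 5*y); both groups contain (8*p + 5*y), giving (13*p - 9*y - v - 1)*(8*p + 5*y).

(13*p - 9*y - v - 1)*(2*p + 6*y + 3*v)*(8*p + 5*y)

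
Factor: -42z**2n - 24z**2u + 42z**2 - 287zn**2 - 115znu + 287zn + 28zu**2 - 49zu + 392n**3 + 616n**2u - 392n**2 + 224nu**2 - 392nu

-(6z - 7n - 7u)(7n + 4u - 7)(z + 8n)

Group: 7n(-6z**2 - 41zn + 7zu + 56n**2 + 56nu) + (4u - 7)(-6z**2 - 41zn + 7zu + 56n**2 + 56nu); both groups contain (-6z**2 - 41zn + 7zu + 56n**2 + 56nu), so (7n + 4u - 7) is a factor with cofactor -6z**2 - 41zn + 7zu + 56n**2 + 56nu.
The cofactor groups again: -6z**2 - 41zn + 7zu + 56n**2 + 56nu = -6z(z + 8n) + (7n + 7u)(z + 8n); both groups contain (z + 8n), giving -(6z - 7n - 7u)(z + 8n).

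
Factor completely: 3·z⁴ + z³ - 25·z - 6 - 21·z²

Among the possible rational roots, z = -1/3 is a root, giving the factor (3·z + 1) and quotient z³ - 7·z - 6.
Continuing, z = -1 is a root, so (z + 1) divides it; the quotient is z² - z - 6.
The remaining quadratic factors as (z + 2)(z - 3).

(3·z + 1)·(z + 1)·(z + 2)·(z - 3)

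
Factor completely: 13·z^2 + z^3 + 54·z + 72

(z + 3)·(z + 4)·(z + 6)

By the rational root theorem, z = -3 is a root, so (z + 3) divides it; the quotient is z^2 + 10·z + 24.
The remaining quadratic factors as (z + 4)(z + 6).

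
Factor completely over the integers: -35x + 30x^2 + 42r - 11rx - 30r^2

Group: -6r(5r + 6x - 7) + 5x(5r + 6x - 7); both groups contain (5r + 6x - 7).

-(5r + 6x - 7)(6r - 5x)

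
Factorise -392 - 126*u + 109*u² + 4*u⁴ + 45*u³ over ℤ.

Testing divisors of the constant over divisors of the leading coefficient, u = -2 is a root, so (u + 2) divides it; the quotient is 4*u³ + 37*u² + 35*u - 196.
Next, u = 7/4 is a root, giving the factor (4*u - 7) and quotient u² + 11*u + 28.
The remaining quadratic factors as (u + 4)(u + 7).

(4*u - 7)*(u + 2)*(u + 4)*(u + 7)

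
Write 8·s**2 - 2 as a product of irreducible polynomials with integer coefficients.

Pull out the common factor 2; 4·s**2 - 1 is a difference of squares.

2·(2·s + 1)·(2·s - 1)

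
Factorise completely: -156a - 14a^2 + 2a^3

2a(a + 6)(a - 13)

Pull out the common factor 2a, then factor the remaining trinomial.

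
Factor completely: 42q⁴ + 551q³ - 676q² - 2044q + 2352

Trying the rational-root candidates, q = -14 is a root, so (q + 14) is a factor; dividing leaves 42q³ - 37q² - 158q + 168.
Next, q = 7/6 is a root, giving the factor (6q - 7) and quotient 7q² + 2q - 24.
The remaining quadratic factors as (q + 2)(7q - 12).

(6q - 7)(7q - 12)(q + 14)(q + 2)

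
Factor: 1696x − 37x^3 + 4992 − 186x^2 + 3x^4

(3x + 8)(x + 6)(x − 13)(x − 8)

Trying the rational-root candidates, x = −6 is a root, so (x + 6) divides it; the quotient is 3x^3 − 55x^2 + 144x + 832.
Continuing, x = −8/3 is a root, so (3x + 8) divides it; the quotient is x^2 − 21x + 104.
The remaining quadratic factors as (x − 13)(x − 8).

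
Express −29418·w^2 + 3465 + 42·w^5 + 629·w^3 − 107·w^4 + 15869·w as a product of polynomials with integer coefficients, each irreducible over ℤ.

Testing divisors of the constant over divisors of the leading coefficient, w = 9 is a root, giving the factor (w − 9) and quotient 42·w^4 + 271·w^3 + 3068·w^2 − 1806·w − 385.
Then w = −1/6 is a root, so (6·w + 1) is a factor; dividing leaves 7·w^3 + 44·w^2 + 504·w − 385.
Continuing, w = 5/7 is a root, giving the factor (7·w − 5) and quotient w^2 + 7·w + 77.
The quadratic w^2 + 7·w + 77 has discriminant −259 < 0 and is irreducible over ℤ.

(6·w + 1)·(7·w − 5)·(w − 9)·(w^2 + 7·w + 77)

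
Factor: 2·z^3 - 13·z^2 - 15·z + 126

Testing divisors of the constant over divisors of the leading coefficient, z = 6 is a root, so (z - 6) is a factor; dividing leaves 2·z^2 - z - 21.
The remaining quadratic factors as (z + 3)(2·z - 7).

(2·z - 7)·(z + 3)·(z - 6)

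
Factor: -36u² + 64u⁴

Every term has a factor of 4u². Then 16u² - 9 = (4u)² − (3)².

4u²(4u + 3)(4u - 3)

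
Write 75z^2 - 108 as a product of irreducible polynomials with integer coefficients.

3(5z + 6)(5z - 6)

Pull out the common factor 3; 25z^2 - 36 is a difference of squares.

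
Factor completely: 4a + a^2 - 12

Two integers with product -12 and sum 4 are -2 and 6.

(a + 6)(a - 2)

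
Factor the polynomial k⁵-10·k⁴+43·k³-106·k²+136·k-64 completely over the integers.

By the rational root theorem, k = 1 is a root, so (k-1) is a factor; dividing leaves k⁴-9·k³+34·k²-72·k+64.
Then k = 2 is a root, so (k-2) divides it; the quotient is k³-7·k²+20·k-32.
Then k = 4 is a root, so (k-4) is a factor; dividing leaves k²-3·k+8.
The quadratic k²-3·k+8 has discriminant -23 < 0 and is irreducible over ℤ.

(k-1)·(k-2)·(k-4)·(k²-3·k+8)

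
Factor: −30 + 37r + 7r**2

(7r − 5)(r + 6)

Need a pair with product 7·(−30) = −210 and sum 37: that's −5 and 42.
Split the middle term: 7r**2 − 5r + 42r − 30 = r(7r − 5) + 6(7r − 5).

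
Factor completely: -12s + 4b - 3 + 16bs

(4b - 3)(4s + 1)

Group as (16bs + 4b) + (-12s - 3) = 4b(4s + 1) - 3(4s + 1).
Both groups share the factor (4s + 1).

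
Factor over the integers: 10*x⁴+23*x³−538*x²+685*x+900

(2*x−5)*(5*x+4)*(x+9)*(x−5)

Among the possible rational roots, x = −4/5 is a root, giving the factor (5*x+4) and quotient 2*x³+3*x²−110*x+225.
Next, x = −9 is a root, so (x+9) divides it; the quotient is 2*x²−15*x+25.
The remaining quadratic factors as (2*x−5)(x−5).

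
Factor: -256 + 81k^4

(3k)⁴ − (4)⁴ = ((3k)² − (4)²)((3k)² + (4)²); the first factor splits again, the second (9k^2 + 16) is irreducible.

(3k + 4)(3k - 4)(9k^2 + 16)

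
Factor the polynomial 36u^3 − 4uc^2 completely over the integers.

4u(3u − c)(3u + c)

Pull out the common factor 4u; 9u^2 − c^2 is a difference of squares.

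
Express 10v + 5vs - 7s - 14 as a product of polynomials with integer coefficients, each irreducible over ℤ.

Group as (5vs + 10v) + (-7s - 14) = 5v(s + 2) - 7(s + 2).
Both groups share the factor (s + 2).

(5v - 7)(s + 2)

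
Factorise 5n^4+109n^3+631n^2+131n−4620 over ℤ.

Trying the rational-root candidates, n = −5 is a root, so (n+5) is a factor; dividing leaves 5n^3+84n^2+211n−924.
Continuing, n = 11/5 is a root, so (5n−11) divides it; the quotient is n^2+19n+84.
The remaining quadratic factors as (n+7)(n+12).

(5n−11)(n+12)(n+5)(n+7)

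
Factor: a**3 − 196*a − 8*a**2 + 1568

Trying the rational-root candidates, a = 14 is a root, so (a − 14) divides it; the quotient is a**2 + 6*a − 112.
The remaining quadratic factors as (a + 14)(a − 8).

(a + 14)*(a − 14)*(a − 8)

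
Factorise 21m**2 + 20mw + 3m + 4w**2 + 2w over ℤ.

Group: 3m(7m + 2w + 1) + 2w(7m + 2w + 1); both groups contain (7m + 2w + 1).

(3m + 2w)(7m + 2w + 1)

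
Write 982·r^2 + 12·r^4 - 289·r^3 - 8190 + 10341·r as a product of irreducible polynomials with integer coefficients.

(3·r + 14)·(4·r - 3)·(r - 13)·(r - 15)

By the rational root theorem, r = 13 is a root, so (r - 13) is a factor; dividing leaves 12·r^3 - 133·r^2 - 747·r + 630.
Continuing, r = 15 is a root, giving the factor (r - 15) and quotient 12·r^2 + 47·r - 42.
The remaining quadratic factors as (3·r + 14)(4·r - 3).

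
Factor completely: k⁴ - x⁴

(k)⁴ − (x)⁴ = ((k)² − (x)²)((k)² + (x)²); the first factor splits again, the second (k² + x²) is irreducible.

(k + x)(k - x)(k² + x²)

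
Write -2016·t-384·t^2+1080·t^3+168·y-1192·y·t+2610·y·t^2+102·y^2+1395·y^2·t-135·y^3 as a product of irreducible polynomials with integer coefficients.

Group: 9·y·(-15·y^2+170·y·t-12·y+120·t^2+144·t) + (9·t-14)·(-15·y^2+170·y·t-12·y+120·t^2+144·t); both groups contain (-15·y^2+170·y·t-12·y+120·t^2+144·t), so (9·y+9·t-14) is a factor with cofactor -15·y^2+170·y·t-12·y+120·t^2+144·t.
The cofactor groups again: -15·y^2+170·y·t-12·y+120·t^2+144·t = -y·(15·y+10·t+12) + 12·t·(15·y+10·t+12); both groups contain (15·y+10·t+12), giving -(y-12·t)·(15·y+10·t+12).

-(y-12·t)·(15·y+10·t+12)·(9·y+9·t-14)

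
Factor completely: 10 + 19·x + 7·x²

(7·x + 5)·(x + 2)

Need a pair with product 7·10 = 70 and sum 19: that's 14 and 5.
Split the middle term: 7·x² + 14·x + 5·x + 10 = 7·x·(x + 2) + 5·(x + 2).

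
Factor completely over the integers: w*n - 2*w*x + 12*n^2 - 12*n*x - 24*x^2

Group: w*(n - 2*x) + (12*n + 12*x)*(n - 2*x); both groups contain (n - 2*x).

(w + 12*n + 12*x)*(n - 2*x)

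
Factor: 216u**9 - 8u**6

Every term has a factor of 8u**6; factoring it out leaves 27u**3 - 1.
Recognize a difference of cubes with the parts 3u and 1.

8u**6(3u - 1)(9u**2 + 3u + 1)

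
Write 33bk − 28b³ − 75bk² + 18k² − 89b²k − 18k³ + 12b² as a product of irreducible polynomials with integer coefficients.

−(4b + 3k)(7b + 3k − 3)(b + 2k)

Group: 4b(−7b² − 17bk + 3b − 6k² + 6k) + 3k(−7b² − 17bk + 3b − 6k² + 6k); both groups contain (−7b² − 17bk + 3b − 6k² + 6k), so (4b + 3k) is a factor with cofactor −7b² − 17bk + 3b − 6k² + 6k.
The cofactor groups again: −7b² − 17bk + 3b − 6k² + 6k = −7b(b + 2k) + (−3k + 3)(b + 2k); both groups contain (b + 2k), giving −(7b + 3k − 3)(b + 2k).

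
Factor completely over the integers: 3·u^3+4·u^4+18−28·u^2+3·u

By the rational root theorem, u = 2 is a root, giving the factor (u−2) and quotient 4·u^3+11·u^2−6·u−9.
Then u = −3 is a root, giving the factor (u+3) and quotient 4·u^2−u−3.
The remaining quadratic factors as (4·u+3)(u−1).

(4·u+3)·(u+3)·(u−1)·(u−2)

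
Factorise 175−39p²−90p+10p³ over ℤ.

By the rational root theorem, p = 7/5 is a root, so (5p−7) is a factor; dividing leaves 2p²−5p−25.
The remaining quadratic factors as (2p+5)(p−5).

(2p+5)(5p−7)(p−5)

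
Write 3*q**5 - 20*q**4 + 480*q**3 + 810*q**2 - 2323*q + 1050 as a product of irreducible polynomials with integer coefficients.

(3*q - 2)*(q + 3)*(q - 1)*(q**2 - 8*q + 175)

Trying the rational-root candidates, q = -3 is a root, giving the factor (q + 3) and quotient 3*q**4 - 29*q**3 + 567*q**2 - 891*q + 350.
Continuing, q = 2/3 is a root, so (3*q - 2) divides it; the quotient is q**3 - 9*q**2 + 183*q - 175.
Then q = 1 is a root, so (q - 1) is a factor; dividing leaves q**2 - 8*q + 175.
The quadratic q**2 - 8*q + 175 has discriminant -636 < 0 and is irreducible over ℤ.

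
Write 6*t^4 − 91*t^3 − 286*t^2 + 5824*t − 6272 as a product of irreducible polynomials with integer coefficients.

(6*t − 7)*(t + 8)*(t − 14)*(t − 8)

Testing divisors of the constant over divisors of the leading coefficient, t = 14 is a root, so (t − 14) is a factor; dividing leaves 6*t^3 − 7*t^2 − 384*t + 448.
Next, t = −8 is a root, giving the factor (t + 8) and quotient 6*t^2 − 55*t + 56.
The remaining quadratic factors as (t − 8)(6*t − 7).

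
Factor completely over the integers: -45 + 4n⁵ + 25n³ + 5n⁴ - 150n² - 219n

(4n + 1)(n + 1)(n - 3)(n² + 3n + 15)

Testing divisors of the constant over divisors of the leading coefficient, n = -1/4 is a root, so (4n + 1) is a factor; dividing leaves n⁴ + n³ + 6n² - 39n - 45.
Then n = -1 is a root, so (n + 1) divides it; the quotient is n³ + 6n - 45.
Continuing, n = 3 is a root, giving the factor (n - 3) and quotient n² + 3n + 15.
The quadratic n² + 3n + 15 has discriminant -51 < 0 and is irreducible over ℤ.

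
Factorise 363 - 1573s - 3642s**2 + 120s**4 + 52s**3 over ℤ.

(2s + 11)(2s - 11)(5s + 3)(6s - 1)

By the rational root theorem, s = -11/2 is a root, so (2s + 11) divides it; the quotient is 60s**3 - 304s**2 - 149s + 33.
Next, s = 11/2 is a root, giving the factor (2s - 11) and quotient 30s**2 + 13s - 3.
The remaining quadratic factors as (6s - 1)(5s + 3).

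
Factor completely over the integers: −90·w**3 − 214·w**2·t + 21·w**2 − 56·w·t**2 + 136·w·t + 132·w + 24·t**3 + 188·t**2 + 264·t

−(9·w − 2·t − 12)·(w + 2·t)·(10·w + 6·t + 11)

Group: w·(−90·w**2 − 34·w·t + 21·w + 12·t**2 + 94·t + 132) + 2·t·(−90·w**2 − 34·w·t + 21·w + 12·t**2 + 94·t + 132); both groups contain (−90·w**2 − 34·w·t + 21·w + 12·t**2 + 94·t + 132), so (w + 2·t) is a factor with cofactor −90·w**2 − 34·w·t + 21·w + 12·t**2 + 94·t + 132.
The cofactor groups again: −90·w**2 − 34·w·t + 21·w + 12·t**2 + 94·t + 132 = −10·w·(9·w − 2·t − 12) + (−6·t − 11)·(9·w − 2·t − 12); both groups contain (9·w − 2·t − 12), giving −(10·w + 6·t + 11)·(9·w − 2·t − 12).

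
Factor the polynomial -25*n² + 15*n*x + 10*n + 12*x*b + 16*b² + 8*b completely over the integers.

-(5*n - 3*x - 4*b - 2)*(5*n + 4*b)

Group: -5*n*(5*n + 4*b) + (3*x + 4*b + 2)*(5*n + 4*b); both groups contain (5*n + 4*b).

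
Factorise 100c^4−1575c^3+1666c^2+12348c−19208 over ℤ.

By the rational root theorem, c = 14 is a root, giving the factor (c−14) and quotient 100c^3−175c^2−784c+1372.
Continuing, c = 7/4 is a root, so (4c−7) is a factor; dividing leaves 25c^2−196.
The remaining quadratic factors as (5c−14)(5c+14).

(4c−7)(5c+14)(5c−14)(c−14)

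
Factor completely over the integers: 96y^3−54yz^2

Factor out 6y, leaving 16y^2−9z^2, which is a difference of two squares.

6y(4y+3z)(4y−3z)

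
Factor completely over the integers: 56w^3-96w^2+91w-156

(7w-12)(8w^2+13)

Group as (56w^3+91w) + (-96w^2-156) = 7w(8w^2+13) - 12(8w^2+13).
Both groups share the factor (8w^2+13).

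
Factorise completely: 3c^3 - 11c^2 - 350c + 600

(3c - 5)(c + 10)(c - 12)

Testing divisors of the constant over divisors of the leading coefficient, c = -10 is a root, giving the factor (c + 10) and quotient 3c^2 - 41c + 60.
The remaining quadratic factors as (3c - 5)(c - 12).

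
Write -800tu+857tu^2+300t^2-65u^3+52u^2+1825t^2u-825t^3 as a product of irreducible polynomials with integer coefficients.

Group: 5t(-165t^2-64tu+60t+5u^2-4u) - 13u(-165t^2-64tu+60t+5u^2-4u); both groups contain (-165t^2-64tu+60t+5u^2-4u), so (5t-13u) is a factor with cofactor -165t^2-64tu+60t+5u^2-4u.
The cofactor groups again: -165t^2-64tu+60t+5u^2-4u = -11t(15t-u) + (-5u+4)(15t-u); both groups contain (15t-u), giving -(11t+5u-4)(15t-u).

-(11t+5u-4)(15t-u)(5t-13u)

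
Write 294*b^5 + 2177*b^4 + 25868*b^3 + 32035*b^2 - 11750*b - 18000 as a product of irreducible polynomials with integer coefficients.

Trying the rational-root candidates, b = -9/7 is a root, giving the factor (7*b + 9) and quotient 42*b^4 + 257*b^3 + 3365*b^2 + 250*b - 2000.
Then b = -5/6 is a root, so (6*b + 5) divides it; the quotient is 7*b^3 + 37*b^2 + 530*b - 400.
Next, b = 5/7 is a root, giving the factor (7*b - 5) and quotient b^2 + 6*b + 80.
The quadratic b^2 + 6*b + 80 has discriminant -284 < 0 and is irreducible over ℤ.

(6*b + 5)*(7*b + 9)*(7*b - 5)*(b^2 + 6*b + 80)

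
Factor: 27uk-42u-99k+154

Group as (27uk-42u) + (-99k+154) = 3u(9k-14) - 11(9k-14).
Both groups share the factor (9k-14).

(3u-11)(9k-14)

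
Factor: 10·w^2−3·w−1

(2·w−1)·(5·w+1)

Need a pair with product 10·(−1) = −10 and sum −3: that's −5 and 2.
Split the middle term: 10·w^2−5·w + 2·w−1 = 5·w·(2·w−1) + (2·w−1).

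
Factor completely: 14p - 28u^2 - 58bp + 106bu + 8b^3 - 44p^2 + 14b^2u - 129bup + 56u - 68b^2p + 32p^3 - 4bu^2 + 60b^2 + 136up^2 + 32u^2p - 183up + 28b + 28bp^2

Group: b(8b^2 + 14bu - 4bp + 4b - 4u^2 - 17up + 8u - 4p^2 + 2p) + (-8p + 7)(8b^2 + 14bu - 4bp + 4b - 4u^2 - 17up + 8u - 4p^2 + 2p); both groups contain (8b^2 + 14bu - 4bp + 4b - 4u^2 - 17up + 8u - 4p^2 + 2p), so (b - 8p + 7) is a factor with cofactor 8b^2 + 14bu - 4bp + 4b - 4u^2 - 17up + 8u - 4p^2 + 2p.
The cofactor groups again: 8b^2 + 14bu - 4bp + 4b - 4u^2 - 17up + 8u - 4p^2 + 2p = 4b(2b + 4u + p) + (-u - 4p + 2)(2b + 4u + p); both groups contain (2b + 4u + p), giving (4b - u - 4p + 2)(2b + 4u + p).

(2b + 4u + p)(4b - u - 4p + 2)(b - 8p + 7)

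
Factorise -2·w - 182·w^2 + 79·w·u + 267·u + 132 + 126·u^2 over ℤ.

-(13·w - 14·u - 11)·(14·w + 9·u + 12)

Group: -14·w·(13·w - 14·u - 11) + (-9·u - 12)·(13·w - 14·u - 11); both groups contain (13·w - 14·u - 11).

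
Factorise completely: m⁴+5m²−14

Substitute u = m² to get a quadratic in u, then factor.
m²+7 is irreducible over ℤ (always positive, so no real roots).
m²−2 is irreducible over ℤ (2 is not a perfect square).

(m²+7)(m²−2)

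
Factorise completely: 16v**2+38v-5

Need a pair with product 16·(-5) = -80 and sum 38: that's -2 and 40.
Split the middle term: 16v**2-2v + 40v-5 = 2v(8v-1) + 5(8v-1).

(2v+5)(8v-1)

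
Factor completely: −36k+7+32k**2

Need a pair with product 32·7 = 224 and sum −36: that's −8 and −28.
Split the middle term: 32k**2−8k − 28k+7 = 8k(4k−1) − 7(4k−1).

(4k−1)(8k−7)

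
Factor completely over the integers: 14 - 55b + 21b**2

Need a pair with product 21·14 = 294 and sum -55: that's -49 and -6.
Split the middle term: 21b**2 - 49b - 6b + 14 = 7b(3b - 7) - 2(3b - 7).

(3b - 7)(7b - 2)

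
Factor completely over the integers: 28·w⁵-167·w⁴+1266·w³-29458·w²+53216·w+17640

Among the possible rational roots, w = 9/4 is a root, so (4·w-9) divides it; the quotient is 7·w⁴-26·w³+258·w²-6784·w-1960.
Then w = -2/7 is a root, so (7·w+2) divides it; the quotient is w³-4·w²+38·w-980.
Then w = 10 is a root, so (w-10) is a factor; dividing leaves w²+6·w+98.
The quadratic w²+6·w+98 has discriminant -356 < 0 and is irreducible over ℤ.

(4·w-9)·(7·w+2)·(w-10)·(w²+6·w+98)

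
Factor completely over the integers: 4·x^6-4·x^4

4·x^4·(x+1)·(x-1)

Pull out the common factor 4·x^4, leaving x^2-1.
Recognize a difference of squares with the parts x and 1.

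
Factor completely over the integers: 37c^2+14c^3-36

Testing divisors of the constant over divisors of the leading coefficient, c = 6/7 is a root, so (7c-6) divides it; the quotient is 2c^2+7c+6.
The remaining quadratic factors as (2c+3)(c+2).

(2c+3)(7c-6)(c+2)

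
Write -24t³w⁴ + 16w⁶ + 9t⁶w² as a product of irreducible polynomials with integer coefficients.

Every term has a factor of w²; factoring it out leaves 9t⁶ - 24t³w² + 16w⁴.
Recognize a perfect-square trinomial with the parts 4w² and 3t³.

w²(3t³ - 4w²)²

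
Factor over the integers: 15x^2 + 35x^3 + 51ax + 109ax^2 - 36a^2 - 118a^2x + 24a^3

Group: 4a(6a^2 - 31ax - 9a + 35x^2 + 15x) + x(6a^2 - 31ax - 9a + 35x^2 + 15x); both groups contain (6a^2 - 31ax - 9a + 35x^2 + 15x), so (4a + x) is a factor with cofactor 6a^2 - 31ax - 9a + 35x^2 + 15x.
The cofactor groups again: 6a^2 - 31ax - 9a + 35x^2 + 15x = 2a(3a - 5x) + (-7x - 3)(3a - 5x); both groups contain (3a - 5x), giving (2a - 7x - 3)(3a - 5x).

(2a - 7x - 3)(3a - 5x)(4a + x)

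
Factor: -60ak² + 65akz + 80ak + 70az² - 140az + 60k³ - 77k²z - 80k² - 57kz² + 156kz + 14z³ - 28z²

Group: 5a(-12k² + 13kz + 16k + 14z² - 28z) + (-5k + z)(-12k² + 13kz + 16k + 14z² - 28z); both groups contain (-12k² + 13kz + 16k + 14z² - 28z), so (5a - 5k + z) is a factor with cofactor -12k² + 13kz + 16k + 14z² - 28z.
The cofactor groups again: -12k² + 13kz + 16k + 14z² - 28z = -3k(4k - 7z) + (-2z + 4)(4k - 7z); both groups contain (4k - 7z), giving -(3k + 2z - 4)(4k - 7z).

-(3k + 2z - 4)(4k - 7z)(5a - 5k + z)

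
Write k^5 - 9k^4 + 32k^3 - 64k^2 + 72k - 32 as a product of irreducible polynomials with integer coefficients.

Testing divisors of the constant over divisors of the leading coefficient, k = 2 is a root, so (k - 2) is a factor; dividing leaves k^4 - 7k^3 + 18k^2 - 28k + 16.
Continuing, k = 4 is a root, so (k - 4) divides it; the quotient is k^3 - 3k^2 + 6k - 4.
Next, k = 1 is a root, so (k - 1) divides it; the quotient is k^2 - 2k + 4.
The quadratic k^2 - 2k + 4 has discriminant -12 < 0 and is irreducible over ℤ.

(k - 1)(k - 2)(k - 4)(k^2 - 2k + 4)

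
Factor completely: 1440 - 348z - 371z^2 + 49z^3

Among the possible rational roots, z = 8 is a root, giving the factor (z - 8) and quotient 49z^2 + 21z - 180.
The remaining quadratic factors as (7z - 12)(7z + 15).

(7z + 15)(7z - 12)(z - 8)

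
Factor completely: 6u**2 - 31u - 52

Need a pair with product 6·(-52) = -312 and sum -31: that's -39 and 8.
Split the middle term: 6u**2 - 39u + 8u - 52 = 3u(2u - 13) + 4(2u - 13).

(2u - 13)(3u + 4)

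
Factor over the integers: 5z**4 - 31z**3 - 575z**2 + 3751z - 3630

Testing divisors of the constant over divisors of the leading coefficient, z = 5 is a root, so (z - 5) is a factor; dividing leaves 5z**3 - 6z**2 - 605z + 726.
Then z = 11 is a root, so (z - 11) divides it; the quotient is 5z**2 + 49z - 66.
The remaining quadratic factors as (z + 11)(5z - 6).

(5z - 6)(z + 11)(z - 11)(z - 5)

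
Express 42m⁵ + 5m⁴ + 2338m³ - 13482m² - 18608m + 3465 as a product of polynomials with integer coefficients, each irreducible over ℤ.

(6m - 1)(7m + 9)(m - 5)(m² + 4m + 77)

Among the possible rational roots, m = 5 is a root, so (m - 5) is a factor; dividing leaves 42m⁴ + 215m³ + 3413m² + 3583m - 693.
Next, m = 1/6 is a root, so (6m - 1) is a factor; dividing leaves 7m³ + 37m² + 575m + 693.
Then m = -9/7 is a root, giving the factor (7m + 9) and quotient m² + 4m + 77.
The quadratic m² + 4m + 77 has discriminant -292 < 0 and is irreducible over ℤ.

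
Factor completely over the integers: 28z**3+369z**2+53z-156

Among the possible rational roots, z = -13 is a root, giving the factor (z+13) and quotient 28z**2+5z-12.
The remaining quadratic factors as (4z+3)(7z-4).

(4z+3)(7z-4)(z+13)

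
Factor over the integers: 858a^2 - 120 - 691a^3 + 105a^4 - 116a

(3a - 2)(5a - 6)(7a + 2)(a - 5)

By the rational root theorem, a = -2/7 is a root, giving the factor (7a + 2) and quotient 15a^3 - 103a^2 + 152a - 60.
Next, a = 6/5 is a root, so (5a - 6) is a factor; dividing leaves 3a^2 - 17a + 10.
The remaining quadratic factors as (3a - 2)(a - 5).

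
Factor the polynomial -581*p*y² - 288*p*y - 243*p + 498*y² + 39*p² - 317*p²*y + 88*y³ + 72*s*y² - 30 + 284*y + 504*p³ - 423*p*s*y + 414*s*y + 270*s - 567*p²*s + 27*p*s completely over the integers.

Group: 7*p*(72*p² - 81*p*s - 35*p*y + 57*p - 72*s*y - 54*s - 88*y² - 58*y + 6) + (-y - 5)*(72*p² - 81*p*s - 35*p*y + 57*p - 72*s*y - 54*s - 88*y² - 58*y + 6); both groups contain (72*p² - 81*p*s - 35*p*y + 57*p - 72*s*y - 54*s - 88*y² - 58*y + 6), so (7*p - y - 5) is a factor with cofactor 72*p² - 81*p*s - 35*p*y + 57*p - 72*s*y - 54*s - 88*y² - 58*y + 6.
The cofactor groups again: 72*p² - 81*p*s - 35*p*y + 57*p - 72*s*y - 54*s - 88*y² - 58*y + 6 = 8*p*(9*p + 8*y + 6) + (-9*s - 11*y + 1)*(9*p + 8*y + 6); both groups contain (9*p + 8*y + 6), giving (8*p - 9*s - 11*y + 1)*(9*p + 8*y + 6).

(7*p - y - 5)*(8*p - 9*s - 11*y + 1)*(9*p + 8*y + 6)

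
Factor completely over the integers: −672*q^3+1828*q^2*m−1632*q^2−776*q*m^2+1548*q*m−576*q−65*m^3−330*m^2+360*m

Group: 8*q*(−84*q^2+176*q*m−204*q+13*m^2+66*m−72) − 5*m*(−84*q^2+176*q*m−204*q+13*m^2+66*m−72); both groups contain (−84*q^2+176*q*m−204*q+13*m^2+66*m−72), so (8*q−5*m) is a factor with cofactor −84*q^2+176*q*m−204*q+13*m^2+66*m−72.
The cofactor groups again: −84*q^2+176*q*m−204*q+13*m^2+66*m−72 = −6*q*(14*q+m+6) + (13*m−12)*(14*q+m+6); both groups contain (14*q+m+6), giving −(6*q−13*m+12)*(14*q+m+6).

−(6*q−13*m+12)*(8*q−5*m)*(14*q+m+6)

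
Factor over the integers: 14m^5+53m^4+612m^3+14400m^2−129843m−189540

(2m−13)(7m+9)(m+12)(m^2−3m+135)

By the rational root theorem, m = −12 is a root, giving the factor (m+12) and quotient 14m^4−115m^3+1992m^2−9504m−15795.
Next, m = −9/7 is a root, so (7m+9) is a factor; dividing leaves 2m^3−19m^2+309m−1755.
Then m = 13/2 is a root, giving the factor (2m−13) and quotient m^2−3m+135.
The quadratic m^2−3m+135 has discriminant −531 < 0 and is irreducible over ℤ.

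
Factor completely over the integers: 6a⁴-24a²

Pull out the common factor 6a²; a²-4 is a difference of squares.

6a²(a+2)(a-2)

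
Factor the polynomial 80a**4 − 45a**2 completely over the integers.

5a**2(4a + 3)(4a − 3)

Pull out the common factor 5a**2; 16a**2 − 9 is a difference of squares.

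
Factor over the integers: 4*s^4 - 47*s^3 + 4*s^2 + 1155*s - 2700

(4*s - 15)*(s + 5)*(s - 4)*(s - 9)

Trying the rational-root candidates, s = -5 is a root, so (s + 5) divides it; the quotient is 4*s^3 - 67*s^2 + 339*s - 540.
Next, s = 9 is a root, so (s - 9) is a factor; dividing leaves 4*s^2 - 31*s + 60.
The remaining quadratic factors as (s - 4)(4*s - 15).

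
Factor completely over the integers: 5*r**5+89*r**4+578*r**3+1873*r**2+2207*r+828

(5*r+4)*(r+1)*(r+9)*(r**2+7*r+23)

By the rational root theorem, r = -9 is a root, giving the factor (r+9) and quotient 5*r**4+44*r**3+182*r**2+235*r+92.
Continuing, r = -4/5 is a root, so (5*r+4) divides it; the quotient is r**3+8*r**2+30*r+23.
Then r = -1 is a root, so (r+1) divides it; the quotient is r**2+7*r+23.
The quadratic r**2+7*r+23 has discriminant -43 < 0 and is irreducible over ℤ.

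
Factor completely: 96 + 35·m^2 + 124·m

(5·m + 12)·(7·m + 8)

Need a pair with product 35·96 = 3360 and sum 124: that's 84 and 40.
Split the middle term: 35·m^2 + 84·m + 40·m + 96 = 7·m·(5·m + 12) + 8·(5·m + 12).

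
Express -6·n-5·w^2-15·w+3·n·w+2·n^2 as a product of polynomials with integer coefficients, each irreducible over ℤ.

Group: 2·n·(n-w-3) + 5·w·(n-w-3); both groups contain (n-w-3).

(2·n+5·w)·(n-w-3)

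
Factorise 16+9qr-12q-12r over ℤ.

Group as (9qr-12q) + (-12r+16) = 3q(3r-4) - 4(3r-4).
Both groups share the factor (3r-4).

(3q-4)(3r-4)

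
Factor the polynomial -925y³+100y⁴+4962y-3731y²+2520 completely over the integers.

By the rational root theorem, y = -15/4 is a root, giving the factor (4y+15) and quotient 25y³-325y²+286y+168.
Then y = 12 is a root, so (y-12) divides it; the quotient is 25y²-25y-14.
The remaining quadratic factors as (5y-7)(5y+2).

(4y+15)(5y+2)(5y-7)(y-12)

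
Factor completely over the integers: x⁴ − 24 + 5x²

Substitute u = x² to get a quadratic in u, then factor.
x² − 3 is irreducible over ℤ (3 is not a perfect square).
x² + 8 is irreducible over ℤ (always positive, so no real roots).

(x² + 8)(x² − 3)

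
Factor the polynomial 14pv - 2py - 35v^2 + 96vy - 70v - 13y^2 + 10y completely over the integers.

(2p - 5v + 13y - 10)(7v - y)

Group: 2p(7v - y) + (-5v + 13y - 10)(7v - y); both groups contain (7v - y).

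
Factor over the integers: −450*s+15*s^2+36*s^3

3*s*(3*s−10)*(4*s+15)

Pull out the common factor 3*s, then factor the remaining trinomial.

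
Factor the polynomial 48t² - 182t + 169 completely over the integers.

(6t - 13)(8t - 13)

Need a pair with product 48·169 = 8112 and sum -182: that's -78 and -104.
Split the middle term: 48t² - 78t - 104t + 169 = 6t(8t - 13) - 13(8t - 13).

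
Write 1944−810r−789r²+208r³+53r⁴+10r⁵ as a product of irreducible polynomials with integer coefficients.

(2r−3)(5r+9)(r−2)(r²+7r+36)

Testing divisors of the constant over divisors of the leading coefficient, r = −9/5 is a root, so (5r+9) is a factor; dividing leaves 2r⁴+7r³+29r²−210r+216.
Continuing, r = 3/2 is a root, giving the factor (2r−3) and quotient r³+5r²+22r−72.
Then r = 2 is a root, giving the factor (r−2) and quotient r²+7r+36.
The quadratic r²+7r+36 has discriminant −95 < 0 and is irreducible over ℤ.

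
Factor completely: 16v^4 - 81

(2v + 3)(2v - 3)(4v^2 + 9)

Difference of squares twice: with A = 2v and B = 3, A⁴ − B⁴ = (A² − B²)(A² + B²), and A² − B² factors again.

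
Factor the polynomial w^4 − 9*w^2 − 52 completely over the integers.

(w^2 + 4)*(w^2 − 13)

Substitute u = w^2 to get a quadratic in u, then factor.
w^2 − 13 is irreducible over ℤ (13 is not a perfect square).
w^2 + 4 is irreducible over ℤ (sum of squares).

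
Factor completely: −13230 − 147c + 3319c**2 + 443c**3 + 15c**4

Trying the rational-root candidates, c = −7/3 is a root, so (3c + 7) is a factor; dividing leaves 5c**3 + 136c**2 + 789c − 1890.
Then c = 9/5 is a root, so (5c − 9) divides it; the quotient is c**2 + 29c + 210.
The remaining quadratic factors as (c + 14)(c + 15).

(3c + 7)(5c − 9)(c + 14)(c + 15)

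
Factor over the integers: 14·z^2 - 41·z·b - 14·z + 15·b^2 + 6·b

Group: 7·z·(2·z - 5·b - 2) - 3·b·(2·z - 5·b - 2); both groups contain (2·z - 5·b - 2).

(7·z - 3·b)·(2·z - 5·b - 2)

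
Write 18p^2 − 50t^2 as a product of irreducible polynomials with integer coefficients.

2(3p + 5t)(3p − 5t)

Pull out the common factor 2; 9p^2 − 25t^2 is a difference of squares.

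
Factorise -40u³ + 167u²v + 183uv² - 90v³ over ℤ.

-(5u + 6v)(8u - 3v)(u - 5v)

Group: u(-40u² - 33uv + 18v²) - 5v(-40u² - 33uv + 18v²); both groups contain (-40u² - 33uv + 18v²), so (u - 5v) is a factor with cofactor -40u² - 33uv + 18v².
The cofactor groups again: -40u² - 33uv + 18v² = -8u(5u + 6v) + 3v(5u + 6v); both groups contain (5u + 6v), giving -(8u - 3v)(5u + 6v).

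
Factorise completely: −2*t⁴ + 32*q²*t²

Every term has a factor of 2*t². Then 16*q² − t² = (4*q)² − (t)².

2*t²*(4*q + t)*(4*q − t)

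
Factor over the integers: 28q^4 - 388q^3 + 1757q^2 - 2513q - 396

(2q - 11)(2q - 9)(7q + 1)(q - 4)

Among the possible rational roots, q = -1/7 is a root, so (7q + 1) is a factor; dividing leaves 4q^3 - 56q^2 + 259q - 396.
Then q = 11/2 is a root, so (2q - 11) is a factor; dividing leaves 2q^2 - 17q + 36.
The remaining quadratic factors as (2q - 9)(q - 4).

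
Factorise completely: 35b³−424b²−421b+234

(5b−2)(7b+9)(b−13)

Testing divisors of the constant over divisors of the leading coefficient, b = −9/7 is a root, so (7b+9) divides it; the quotient is 5b²−67b+26.
The remaining quadratic factors as (5b−2)(b−13).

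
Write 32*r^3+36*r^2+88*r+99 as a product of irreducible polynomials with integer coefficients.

(8*r+9)*(4*r^2+11)

Group as (32*r^3+88*r) + (36*r^2+99) = 8*r*(4*r^2+11) + 9*(4*r^2+11).
Both groups share the factor (4*r^2+11).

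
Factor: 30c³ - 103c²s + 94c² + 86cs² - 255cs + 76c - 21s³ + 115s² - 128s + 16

Group: 3c(10c² - 11cs + 28c + 3s² - 16s + 16) + (-7s + 1)(10c² - 11cs + 28c + 3s² - 16s + 16); both groups contain (10c² - 11cs + 28c + 3s² - 16s + 16), so (3c - 7s + 1) is a factor with cofactor 10c² - 11cs + 28c + 3s² - 16s + 16.
The cofactor groups again: 10c² - 11cs + 28c + 3s² - 16s + 16 = 5c(2c - s + 4) + (-3s + 4)(2c - s + 4); both groups contain (2c - s + 4), giving (5c - 3s + 4)(2c - s + 4).

(2c - s + 4)(3c - 7s + 1)(5c - 3s + 4)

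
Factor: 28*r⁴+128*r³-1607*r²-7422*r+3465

By the rational root theorem, r = -7 is a root, so (r+7) divides it; the quotient is 28*r³-68*r²-1131*r+495.
Continuing, r = -11/2 is a root, giving the factor (2*r+11) and quotient 14*r²-111*r+45.
The remaining quadratic factors as (7*r-3)(2*r-15).

(2*r+11)*(2*r-15)*(7*r-3)*(r+7)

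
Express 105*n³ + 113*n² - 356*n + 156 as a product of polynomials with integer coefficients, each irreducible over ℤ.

(3*n - 2)*(5*n + 13)*(7*n - 6)

Among the possible rational roots, n = 6/7 is a root, so (7*n - 6) divides it; the quotient is 15*n² + 29*n - 26.
The remaining quadratic factors as (5*n + 13)(3*n - 2).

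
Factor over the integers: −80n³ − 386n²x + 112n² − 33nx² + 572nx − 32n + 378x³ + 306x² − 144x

−(2n + 9x)(5n + 6x − 2)(8n − 7x − 8)

Group: 8n(−10n² − 57nx + 4n − 54x² + 18x) + (−7x − 8)(−10n² − 57nx + 4n − 54x² + 18x); both groups contain (−10n² − 57nx + 4n − 54x² + 18x), so (8n − 7x − 8) is a factor with cofactor −10n² − 57nx + 4n − 54x² + 18x.
The cofactor groups again: −10n² − 57nx + 4n − 54x² + 18x = −5n(2n + 9x) + (−6x + 2)(2n + 9x); both groups contain (2n + 9x), giving −(5n + 6x − 2)(2n + 9x).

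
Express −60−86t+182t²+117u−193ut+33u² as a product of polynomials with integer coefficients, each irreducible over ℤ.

Group: 11u(3u−14t+12) + (−13t−5)(3u−14t+12); both groups contain (3u−14t+12).

(11u−13t−5)(3u−14t+12)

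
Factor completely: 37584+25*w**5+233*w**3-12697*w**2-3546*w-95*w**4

Among the possible rational roots, w = 8/5 is a root, giving the factor (5*w-8) and quotient 5*w**4-11*w**3+29*w**2-2493*w-4698.
Next, w = 9 is a root, giving the factor (w-9) and quotient 5*w**3+34*w**2+335*w+522.
Next, w = -9/5 is a root, so (5*w+9) divides it; the quotient is w**2+5*w+58.
The quadratic w**2+5*w+58 has discriminant -207 < 0 and is irreducible over ℤ.

(5*w+9)*(5*w-8)*(w-9)*(w**2+5*w+58)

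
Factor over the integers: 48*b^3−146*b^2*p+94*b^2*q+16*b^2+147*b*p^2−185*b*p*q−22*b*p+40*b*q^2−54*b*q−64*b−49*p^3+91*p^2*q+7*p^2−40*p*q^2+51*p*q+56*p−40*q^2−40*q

(6*b−7*p+8*q+8)*(8*b−7*p+5*q)*(b−p−1)

Group: 6*b*(8*b^2−15*b*p+5*b*q−8*b+7*p^2−5*p*q+7*p−5*q) + (−7*p+8*q+8)*(8*b^2−15*b*p+5*b*q−8*b+7*p^2−5*p*q+7*p−5*q); both groups contain (8*b^2−15*b*p+5*b*q−8*b+7*p^2−5*p*q+7*p−5*q), so (6*b−7*p+8*q+8) is a factor with cofactor 8*b^2−15*b*p+5*b*q−8*b+7*p^2−5*p*q+7*p−5*q.
The cofactor groups again: 8*b^2−15*b*p+5*b*q−8*b+7*p^2−5*p*q+7*p−5*q = 8*b*(b−p−1) + (−7*p+5*q)*(b−p−1); both groups contain (b−p−1), giving (8*b−7*p+5*q)*(b−p−1).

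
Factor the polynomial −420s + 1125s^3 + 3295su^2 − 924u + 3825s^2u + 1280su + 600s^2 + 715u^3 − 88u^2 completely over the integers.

(15s + 13u + 14)(15s + 5u − 6)(5s + 11u)

Group: 5s(225s^2 + 270su + 120s + 65u^2 − 8u − 84) + 11u(225s^2 + 270su + 120s + 65u^2 − 8u − 84); both groups contain (225s^2 + 270su + 120s + 65u^2 − 8u − 84), so (5s + 11u) is a factor with cofactor 225s^2 + 270su + 120s + 65u^2 − 8u − 84.
The cofactor groups again: 225s^2 + 270su + 120s + 65u^2 − 8u − 84 = 15s(15s + 13u + 14) + (5u − 6)(15s + 13u + 14); both groups contain (15s + 13u + 14), giving (15s + 5u − 6)(15s + 13u + 14).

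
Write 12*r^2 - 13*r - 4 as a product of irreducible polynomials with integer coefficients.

(3*r - 4)*(4*r + 1)

Need a pair with product 12·(-4) = -48 and sum -13: that's 3 and -16.
Split the middle term: 12*r^2 + 3*r - 16*r - 4 = 3*r*(4*r + 1) - 4*(4*r + 1).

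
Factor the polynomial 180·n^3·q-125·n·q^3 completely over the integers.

Every term has a factor of 5·n·q. Then 36·n^2-25·q^2 = (6·n)² − (5·q)².

5·n·q·(6·n+5·q)·(6·n-5·q)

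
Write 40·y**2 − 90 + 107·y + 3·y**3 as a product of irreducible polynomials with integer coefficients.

Among the possible rational roots, y = −9 is a root, giving the factor (y + 9) and quotient 3·y**2 + 13·y − 10.
The remaining quadratic factors as (y + 5)(3·y − 2).

(3·y − 2)·(y + 5)·(y + 9)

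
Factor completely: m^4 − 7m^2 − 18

Substitute u = m^2 to get a quadratic in u, then factor.
m^2 + 2 is irreducible over ℤ (always positive, so no real roots).
m^2 − 9 is a difference of squares.

(m + 3)(m − 3)(m^2 + 2)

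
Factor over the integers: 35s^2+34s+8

Need a pair with product 35·8 = 280 and sum 34: that's 14 and 20.
Split the middle term: 35s^2+14s + 20s+8 = 7s(5s+2) + 4(5s+2).

(5s+2)(7s+4)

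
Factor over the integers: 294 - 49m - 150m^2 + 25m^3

By the rational root theorem, m = 7/5 is a root, so (5m - 7) is a factor; dividing leaves 5m^2 - 23m - 42.
The remaining quadratic factors as (5m + 7)(m - 6).

(5m + 7)(5m - 7)(m - 6)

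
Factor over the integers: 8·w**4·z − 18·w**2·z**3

Factor out 2·w**2·z, leaving 4·w**2 − 9·z**2, which is a difference of two squares.

2·w**2·z·(2·w + 3·z)·(2·w − 3·z)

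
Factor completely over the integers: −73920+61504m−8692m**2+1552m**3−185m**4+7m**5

Testing divisors of the constant over divisors of the leading coefficient, m = 12 is a root, giving the factor (m−12) and quotient 7m**4−101m**3+340m**2−4612m+6160.
Continuing, m = 10/7 is a root, giving the factor (7m−10) and quotient m**3−13m**2+30m−616.
Continuing, m = 14 is a root, so (m−14) divides it; the quotient is m**2+m+44.
The quadratic m**2+m+44 has discriminant −175 < 0 and is irreducible over ℤ.

(7m−10)(m−12)(m−14)(m**2+m+44)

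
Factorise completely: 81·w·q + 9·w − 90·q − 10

(9·q + 1)·(9·w − 10)

Group as (81·w·q + 9·w) + (−90·q − 10) = 9·w·(9·q + 1) − 10·(9·q + 1).
Both groups share the factor (9·q + 1).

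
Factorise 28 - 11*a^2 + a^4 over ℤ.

Substitute u = a^2 to get a quadratic in u, then factor.
a^2 - 4 is a difference of squares.
a^2 - 7 is irreducible over ℤ (7 is not a perfect square).

(a + 2)*(a - 2)*(a^2 - 7)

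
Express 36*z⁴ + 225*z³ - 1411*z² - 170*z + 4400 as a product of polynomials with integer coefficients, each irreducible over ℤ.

(3*z + 5)*(3*z - 8)*(4*z - 11)*(z + 10)

By the rational root theorem, z = -5/3 is a root, so (3*z + 5) divides it; the quotient is 12*z³ + 55*z² - 562*z + 880.
Next, z = 11/4 is a root, so (4*z - 11) is a factor; dividing leaves 3*z² + 22*z - 80.
The remaining quadratic factors as (3*z - 8)(z + 10).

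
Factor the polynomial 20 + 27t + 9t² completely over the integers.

(3t + 4)(3t + 5)

Need a pair with product 9·20 = 180 and sum 27: that's 12 and 15.
Split the middle term: 9t² + 12t + 15t + 20 = 3t(3t + 4) + 5(3t + 4).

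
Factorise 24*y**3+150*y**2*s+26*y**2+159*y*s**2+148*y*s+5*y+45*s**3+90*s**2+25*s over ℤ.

(4*y+3*s+1)*(6*y+3*s+5)*(y+5*s)

Group: 6*y*(4*y**2+23*y*s+y+15*s**2+5*s) + (3*s+5)*(4*y**2+23*y*s+y+15*s**2+5*s); both groups contain (4*y**2+23*y*s+y+15*s**2+5*s), so (6*y+3*s+5) is a factor with cofactor 4*y**2+23*y*s+y+15*s**2+5*s.
The cofactor groups again: 4*y**2+23*y*s+y+15*s**2+5*s = 4*y*(y+5*s) + (3*s+1)*(y+5*s); both groups contain (y+5*s), giving (4*y+3*s+1)*(y+5*s).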